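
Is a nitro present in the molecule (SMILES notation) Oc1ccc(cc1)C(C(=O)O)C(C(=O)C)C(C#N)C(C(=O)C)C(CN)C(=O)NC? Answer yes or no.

no

–OH attached directly to an aromatic ring → phenol (not alcohol); the ring itself is an arene.
pendant –COOH: carbonyl C bonded to C and –OH → carboxylic acid.
pendant –COCH3: carbonyl C bonded to two carbons → ketone.
pendant –C≡N: nitrile.
pendant –COCH3: carbonyl C bonded to two carbons → ketone.
pendant –CH2NH2: N on sp³ C, no adjacent C=O → amine.
–C(=O)NHCH3: carbonyl C bonded to C and to N → amide (the N is not an amine).
The groups actually present are: amide, amine, arene, carboxylic acid, ketone, nitrile, phenol.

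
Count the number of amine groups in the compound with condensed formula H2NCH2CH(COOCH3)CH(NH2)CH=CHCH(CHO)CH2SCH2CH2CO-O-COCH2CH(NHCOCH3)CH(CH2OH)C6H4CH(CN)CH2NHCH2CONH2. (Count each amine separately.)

–NH2 on an sp³ carbon with no adjacent C=O → amine.
pendant –COOCH3: carbonyl C bonded to C and –OCH3 → ester.
–NH2 on an sp³ carbon with no adjacent C=O → amine.
C=C double bond → alkene.
pendant –CHO: carbonyl C bonded to C and H → aldehyde.
C–S–C linkage → sulfide (thioether).
two acyl groups sharing one oxygen, –C(=O)–O–C(=O)– → anhydride.
pendant –NHC(=O)CH3: N bonded to a carbonyl → amide (not amine).
pendant –CH2OH on an sp³ backbone C → alcohol.
para-disubstituted benzene ring → arene.
pendant –C≡N: nitrile.
C–N–C with sp³ carbons and no adjacent C=O → amine (secondary).
–C(=O)NH2: carbonyl C bonded to C and to N → amide (the N is not a separate amine).
Amine appears at: H2NCH2, CH(NH2), CH2NHCH2 → 3.

3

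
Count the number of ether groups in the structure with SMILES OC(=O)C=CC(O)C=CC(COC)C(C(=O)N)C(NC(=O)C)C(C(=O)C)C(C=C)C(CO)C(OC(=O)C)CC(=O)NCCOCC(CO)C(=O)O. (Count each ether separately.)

2

–COOH: carbonyl C bonded to –OH and C → carboxylic acid (the –OH is not a separate alcohol).
C=C double bond → alkene.
–OH on an sp³ carbon → alcohol (secondary).
C=C double bond → alkene.
pendant –CH2OCH3: C–O–C linkage → ether.
pendant –CONH2: carbonyl C bonded to C and N → amide.
pendant –NHC(=O)CH3: N bonded to a carbonyl → amide (not amine).
pendant –COCH3: carbonyl C bonded to two carbons → ketone.
pendant –CH=CH2: C=C double bond → alkene.
pendant –CH2OH on an sp³ backbone C → alcohol.
pendant –OC(=O)CH3: an acyloxy group → ester.
–C(=O)–N– linkage → amide (the N is not an amine).
C–O–C with sp³ carbons on both sides and no adjacent C=O → ether.
pendant –CH2OH on an sp³ backbone C → alcohol.
–COOH: carbonyl C bonded to –OH and C → carboxylic acid (the –OH is not a separate alcohol).
Ether appears at: CH(CH2OCH3), CH2OCH2 → 2.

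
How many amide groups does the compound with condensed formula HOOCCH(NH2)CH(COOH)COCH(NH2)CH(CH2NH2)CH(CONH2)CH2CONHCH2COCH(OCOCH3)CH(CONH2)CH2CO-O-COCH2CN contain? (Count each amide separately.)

3

Working along the chain:
  HOOC: –COOH: carbonyl C bonded to –OH and C → carboxylic acid (the –OH is not a separate alcohol).
  CH(NH2): –NH2 on an sp³ carbon with no adjacent C=O → amine.
  CH(COOH): pendant –COOH: carbonyl C bonded to C and –OH → carboxylic acid.
  CO: –C(=O)– with carbon on both sides → ketone.
  CH(NH2): –NH2 on an sp³ carbon with no adjacent C=O → amine.
  CH(CH2NH2): pendant –CH2NH2: N on sp³ C, no adjacent C=O → amine.
  CH(CONH2): pendant –CONH2: carbonyl C bonded to C and N → amide.
  CH2CONHCH2: –C(=O)–N– linkage → amide (the N is not an amine).
  CO: –C(=O)– with carbon on both sides → ketone.
  CH(OCOCH3): pendant –OC(=O)CH3: an acyloxy group → ester.
  CH(CONH2): pendant –CONH2: carbonyl C bonded to C and N → amide.
  CH2CO-O-COCH2: two acyl groups sharing one oxygen, –C(=O)–O–C(=O)– → anhydride.
  CN: –C≡N: carbon triple-bonded to nitrogen → nitrile.
Amide appears at: CH(CONH2), CH2CONHCH2, CH(CONH2) → 3.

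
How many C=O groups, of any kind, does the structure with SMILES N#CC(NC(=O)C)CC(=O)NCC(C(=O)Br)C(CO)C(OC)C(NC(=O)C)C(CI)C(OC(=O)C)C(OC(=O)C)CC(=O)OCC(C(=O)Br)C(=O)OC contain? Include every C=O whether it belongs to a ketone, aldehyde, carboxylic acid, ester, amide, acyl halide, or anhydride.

9

CH(NHCOCH3): amide, 1 C=O (running total 1).
CH2CONHCH2: amide, 1 C=O (running total 2).
CH(COBr): acyl halide, 1 C=O (running total 3).
CH(NHCOCH3): amide, 1 C=O (running total 4).
CH(OCOCH3): ester, 1 C=O (running total 5).
CH(OCOCH3): ester, 1 C=O (running total 6).
CH2COOCH2: ester, 1 C=O (running total 7).
CH(COBr): acyl halide, 1 C=O (running total 8).
COOCH3: ester, 1 C=O (running total 9).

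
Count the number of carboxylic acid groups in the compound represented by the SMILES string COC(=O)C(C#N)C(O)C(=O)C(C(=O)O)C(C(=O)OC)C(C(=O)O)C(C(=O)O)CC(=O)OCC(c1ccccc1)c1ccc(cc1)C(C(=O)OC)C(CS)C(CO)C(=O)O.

Working along the chain:
  CH3OOC: CH3O–C(=O)–: carbonyl C bonded to C and to –OCH3 → ester (not ketone + ether).
  CH(CN): pendant –C≡N: nitrile.
  CH(OH): –OH on an sp³ carbon → alcohol (secondary).
  CO: –C(=O)– with carbon on both sides → ketone.
  CH(COOH): pendant –COOH: carbonyl C bonded to C and –OH → carboxylic acid.
  CH(COOCH3): pendant –COOCH3: carbonyl C bonded to C and –OCH3 → ester.
  CH(COOH): pendant –COOH: carbonyl C bonded to C and –OH → carboxylic acid.
  CH(COOH): pendant –COOH: carbonyl C bonded to C and –OH → carboxylic acid.
  CH2COOCH2: –C(=O)–O–C with C on the carbonyl side → ester.
  CH(C6H5): pendant –C6H5: benzene ring → arene.
  C6H4: para-disubstituted benzene ring → arene.
  CH(COOCH3): pendant –COOCH3: carbonyl C bonded to C and –OCH3 → ester.
  CH(CH2SH): pendant –CH2SH → thiol.
  CH(CH2OH): pendant –CH2OH on an sp³ backbone C → alcohol.
  COOH: –COOH: carbonyl C bonded to –OH and C → carboxylic acid (the –OH is not a separate alcohol).
Carboxylic acid appears at: CH(COOH), CH(COOH), CH(COOH), COOH → 4.

4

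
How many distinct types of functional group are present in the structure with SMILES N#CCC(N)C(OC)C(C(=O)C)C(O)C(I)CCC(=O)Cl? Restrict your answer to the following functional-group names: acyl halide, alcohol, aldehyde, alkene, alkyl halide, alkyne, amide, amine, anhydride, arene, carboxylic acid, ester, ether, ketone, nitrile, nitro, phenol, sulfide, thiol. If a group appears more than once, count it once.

Taking each segment in turn:
  N≡C: N≡C–: carbon triple-bonded to nitrogen → nitrile.
  CH(NH2): –NH2 on an sp³ carbon with no adjacent C=O → amine.
  CH(OCH3): pendant –OCH3: C–O–C with sp³ C, no adjacent C=O → ether.
  CH(COCH3): pendant –COCH3: carbonyl C bonded to two carbons → ketone.
  CH(OH): –OH on an sp³ carbon → alcohol (secondary).
  CH(I): halogen on an sp³ carbon → alkyl halide.
  COCl: –C(=O)Cl: carbonyl C bonded to C and to a halogen → acyl halide (not alkyl halide).
Distinct types present: acyl halide, alcohol, alkyl halide, amine, ether, ketone, nitrile.

7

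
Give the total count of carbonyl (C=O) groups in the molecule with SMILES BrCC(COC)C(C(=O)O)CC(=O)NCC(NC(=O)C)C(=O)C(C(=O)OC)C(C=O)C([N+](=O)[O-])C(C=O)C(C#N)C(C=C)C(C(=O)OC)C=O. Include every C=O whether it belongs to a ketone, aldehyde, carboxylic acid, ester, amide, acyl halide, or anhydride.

CH(COOH): carboxylic acid, 1 C=O (running total 1).
CH2CONHCH2: amide, 1 C=O (running total 2).
CH(NHCOCH3): amide, 1 C=O (running total 3).
CO: ketone, 1 C=O (running total 4).
CH(COOCH3): ester, 1 C=O (running total 5).
CH(CHO): aldehyde, 1 C=O (running total 6).
CH(CHO): aldehyde, 1 C=O (running total 7).
CH(COOCH3): ester, 1 C=O (running total 8).
CHO: aldehyde, 1 C=O (running total 9).

9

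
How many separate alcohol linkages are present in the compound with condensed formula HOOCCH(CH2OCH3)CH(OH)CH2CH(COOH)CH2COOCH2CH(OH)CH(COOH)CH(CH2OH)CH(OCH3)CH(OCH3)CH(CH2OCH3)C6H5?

3

Taking each segment in turn:
  HOOC: –COOH: carbonyl C bonded to –OH and C → carboxylic acid (the –OH is not a separate alcohol).
  CH(CH2OCH3): pendant –CH2OCH3: C–O–C linkage → ether.
  CH(OH): –OH on an sp³ carbon → alcohol (secondary).
  CH(COOH): pendant –COOH: carbonyl C bonded to C and –OH → carboxylic acid.
  CH2COOCH2: –C(=O)–O–C with C on the carbonyl side → ester.
  CH(OH): –OH on an sp³ carbon → alcohol (secondary).
  CH(COOH): pendant –COOH: carbonyl C bonded to C and –OH → carboxylic acid.
  CH(CH2OH): pendant –CH2OH on an sp³ backbone C → alcohol.
  CH(OCH3): pendant –OCH3: C–O–C with sp³ C, no adjacent C=O → ether.
  CH(OCH3): pendant –OCH3: C–O–C with sp³ C, no adjacent C=O → ether.
  CH(CH2OCH3): pendant –CH2OCH3: C–O–C linkage → ether.
  C6H5: –C6H5 phenyl ring → arene.
Alcohol appears at: CH(OH), CH(OH), CH(CH2OH) → 3.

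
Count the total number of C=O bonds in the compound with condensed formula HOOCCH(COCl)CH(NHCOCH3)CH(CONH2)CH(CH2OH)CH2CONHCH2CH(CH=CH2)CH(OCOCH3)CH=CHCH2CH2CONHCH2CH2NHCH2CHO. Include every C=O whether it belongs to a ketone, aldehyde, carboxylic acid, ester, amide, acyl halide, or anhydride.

8

HOOC: carboxylic acid, 1 C=O (running total 1).
CH(COCl): acyl halide, 1 C=O (running total 2).
CH(NHCOCH3): amide, 1 C=O (running total 3).
CH(CONH2): amide, 1 C=O (running total 4).
CH2CONHCH2: amide, 1 C=O (running total 5).
CH(OCOCH3): ester, 1 C=O (running total 6).
CH2CONHCH2: amide, 1 C=O (running total 7).
CHO: aldehyde, 1 C=O (running total 8).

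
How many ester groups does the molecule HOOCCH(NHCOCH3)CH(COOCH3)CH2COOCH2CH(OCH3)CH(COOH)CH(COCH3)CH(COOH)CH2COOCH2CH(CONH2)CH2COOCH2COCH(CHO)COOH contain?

Working along the chain:
  HOOC: –COOH: carbonyl C bonded to –OH and C → carboxylic acid (the –OH is not a separate alcohol).
  CH(NHCOCH3): pendant –NHC(=O)CH3: N bonded to a carbonyl → amide (not amine).
  CH(COOCH3): pendant –COOCH3: carbonyl C bonded to C and –OCH3 → ester.
  CH2COOCH2: –C(=O)–O–C with C on the carbonyl side → ester.
  CH(OCH3): pendant –OCH3: C–O–C with sp³ C, no adjacent C=O → ether.
  CH(COOH): pendant –COOH: carbonyl C bonded to C and –OH → carboxylic acid.
  CH(COCH3): pendant –COCH3: carbonyl C bonded to two carbons → ketone.
  CH(COOH): pendant –COOH: carbonyl C bonded to C and –OH → carboxylic acid.
  CH2COOCH2: –C(=O)–O–C with C on the carbonyl side → ester.
  CH(CONH2): pendant –CONH2: carbonyl C bonded to C and N → amide.
  CH2COOCH2: –C(=O)–O–C with C on the carbonyl side → ester.
  CO: –C(=O)– with carbon on both sides → ketone.
  CH(CHO): pendant –CHO: carbonyl C bonded to C and H → aldehyde.
  COOH: –COOH: carbonyl C bonded to –OH and C → carboxylic acid (the –OH is not a separate alcohol).
Ester appears at: CH(COOCH3), CH2COOCH2, CH2COOCH2, CH2COOCH2 → 4.

4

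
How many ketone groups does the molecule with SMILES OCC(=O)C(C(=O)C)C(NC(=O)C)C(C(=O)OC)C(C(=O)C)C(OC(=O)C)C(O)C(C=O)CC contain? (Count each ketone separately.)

Taking each segment in turn:
  HOCH2: HO– on an sp³ carbon → alcohol.
  CO: –C(=O)– with carbon on both sides → ketone.
  CH(COCH3): pendant –COCH3: carbonyl C bonded to two carbons → ketone.
  CH(NHCOCH3): pendant –NHC(=O)CH3: N bonded to a carbonyl → amide (not amine).
  CH(COOCH3): pendant –COOCH3: carbonyl C bonded to C and –OCH3 → ester.
  CH(COCH3): pendant –COCH3: carbonyl C bonded to two carbons → ketone.
  CH(OCOCH3): pendant –OC(=O)CH3: an acyloxy group → ester.
  CH(OH): –OH on an sp³ carbon → alcohol (secondary).
  CH(CHO): pendant –CHO: carbonyl C bonded to C and H → aldehyde.
Ketone appears at: CO, CH(COCH3), CH(COCH3) → 3.

3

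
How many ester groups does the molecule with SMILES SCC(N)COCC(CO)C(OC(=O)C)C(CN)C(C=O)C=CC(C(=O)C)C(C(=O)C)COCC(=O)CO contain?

–SH on an sp³ carbon → thiol.
–NH2 on an sp³ carbon with no adjacent C=O → amine.
C–O–C with sp³ carbons on both sides and no adjacent C=O → ether.
pendant –CH2OH on an sp³ backbone C → alcohol.
pendant –OC(=O)CH3: an acyloxy group → ester.
pendant –CH2NH2: N on sp³ C, no adjacent C=O → amine.
pendant –CHO: carbonyl C bonded to C and H → aldehyde.
C=C double bond → alkene.
pendant –COCH3: carbonyl C bonded to two carbons → ketone.
pendant –COCH3: carbonyl C bonded to two carbons → ketone.
C–O–C with sp³ carbons on both sides and no adjacent C=O → ether.
–C(=O)– with carbon on both sides → ketone.
–OH on an sp³ carbon → alcohol.
Ester appears at: CH(OCOCH3) → 1.

1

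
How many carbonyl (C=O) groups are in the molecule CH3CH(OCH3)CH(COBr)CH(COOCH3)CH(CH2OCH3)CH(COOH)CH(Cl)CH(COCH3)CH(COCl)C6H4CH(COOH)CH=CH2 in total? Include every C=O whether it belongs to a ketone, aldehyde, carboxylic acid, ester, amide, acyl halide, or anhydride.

CH(COBr): acyl halide, 1 C=O (running total 1).
CH(COOCH3): ester, 1 C=O (running total 2).
CH(COOH): carboxylic acid, 1 C=O (running total 3).
CH(COCH3): ketone, 1 C=O (running total 4).
CH(COCl): acyl halide, 1 C=O (running total 5).
CH(COOH): carboxylic acid, 1 C=O (running total 6).

6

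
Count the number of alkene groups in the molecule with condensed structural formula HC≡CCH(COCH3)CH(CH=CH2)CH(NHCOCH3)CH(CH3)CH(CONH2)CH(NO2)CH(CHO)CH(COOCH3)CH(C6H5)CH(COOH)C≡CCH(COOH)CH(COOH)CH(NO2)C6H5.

Working along the chain:
  HC≡C: C≡C triple bond → alkyne.
  CH(COCH3): pendant –COCH3: carbonyl C bonded to two carbons → ketone.
  CH(CH=CH2): pendant –CH=CH2: C=C double bond → alkene.
  CH(NHCOCH3): pendant –NHC(=O)CH3: N bonded to a carbonyl → amide (not amine).
  CH(CONH2): pendant –CONH2: carbonyl C bonded to C and N → amide.
  CH(NO2): –NO2 on an sp³ carbon → nitro (the N=O is not a carbonyl).
  CH(CHO): pendant –CHO: carbonyl C bonded to C and H → aldehyde.
  CH(COOCH3): pendant –COOCH3: carbonyl C bonded to C and –OCH3 → ester.
  CH(C6H5): pendant –C6H5: benzene ring → arene.
  CH(COOH): pendant –COOH: carbonyl C bonded to C and –OH → carboxylic acid.
  C≡C: C≡C triple bond → alkyne.
  CH(COOH): pendant –COOH: carbonyl C bonded to C and –OH → carboxylic acid.
  CH(COOH): pendant –COOH: carbonyl C bonded to C and –OH → carboxylic acid.
  CH(NO2): –NO2 on an sp³ carbon → nitro (the N=O is not a carbonyl).
  C6H5: –C6H5 phenyl ring → arene.
Alkene appears at: CH(CH=CH2) → 1.

1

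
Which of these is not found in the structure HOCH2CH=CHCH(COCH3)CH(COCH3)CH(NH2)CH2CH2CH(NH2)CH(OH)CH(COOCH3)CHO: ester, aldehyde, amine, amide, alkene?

amide

amine: present (CH(NH2) — –NH2 on an sp³ carbon with no adjacent C=O → amine).
alkene: present (CH=CH — C=C double bond → alkene).
ester: present (CH(COOCH3) — pendant –COOCH3: carbonyl C bonded to C and –OCH3 → ester).
aldehyde: present (CHO — terminal –CHO: carbonyl C bonded to H and C → aldehyde).
amide: no segment matches this pattern.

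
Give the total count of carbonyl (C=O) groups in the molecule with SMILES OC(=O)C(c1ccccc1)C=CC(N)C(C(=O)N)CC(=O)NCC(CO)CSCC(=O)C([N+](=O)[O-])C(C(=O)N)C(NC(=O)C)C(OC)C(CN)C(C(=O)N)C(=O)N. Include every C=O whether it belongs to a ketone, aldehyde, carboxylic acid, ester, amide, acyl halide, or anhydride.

HOOC: carboxylic acid, 1 C=O (running total 1).
CH(CONH2): amide, 1 C=O (running total 2).
CH2CONHCH2: amide, 1 C=O (running total 3).
CO: ketone, 1 C=O (running total 4).
CH(CONH2): amide, 1 C=O (running total 5).
CH(NHCOCH3): amide, 1 C=O (running total 6).
CH(CONH2): amide, 1 C=O (running total 7).
CONH2: amide, 1 C=O (running total 8).

8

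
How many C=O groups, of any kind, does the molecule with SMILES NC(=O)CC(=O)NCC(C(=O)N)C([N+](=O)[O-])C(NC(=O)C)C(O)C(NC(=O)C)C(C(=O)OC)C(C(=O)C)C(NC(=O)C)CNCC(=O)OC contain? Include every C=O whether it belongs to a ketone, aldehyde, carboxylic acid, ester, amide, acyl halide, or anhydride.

H2NCO: amide, 1 C=O (running total 1).
CH2CONHCH2: amide, 1 C=O (running total 2).
CH(CONH2): amide, 1 C=O (running total 3).
CH(NHCOCH3): amide, 1 C=O (running total 4).
CH(NHCOCH3): amide, 1 C=O (running total 5).
CH(COOCH3): ester, 1 C=O (running total 6).
CH(COCH3): ketone, 1 C=O (running total 7).
CH(NHCOCH3): amide, 1 C=O (running total 8).
COOCH3: ester, 1 C=O (running total 9).

9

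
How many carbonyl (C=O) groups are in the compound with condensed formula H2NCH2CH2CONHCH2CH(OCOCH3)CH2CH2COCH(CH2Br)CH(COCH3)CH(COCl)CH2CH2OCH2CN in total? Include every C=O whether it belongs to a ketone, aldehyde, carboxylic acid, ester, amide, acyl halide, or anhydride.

CH2CONHCH2: amide, 1 C=O (running total 1).
CH(OCOCH3): ester, 1 C=O (running total 2).
CO: ketone, 1 C=O (running total 3).
CH(COCH3): ketone, 1 C=O (running total 4).
CH(COCl): acyl halide, 1 C=O (running total 5).

5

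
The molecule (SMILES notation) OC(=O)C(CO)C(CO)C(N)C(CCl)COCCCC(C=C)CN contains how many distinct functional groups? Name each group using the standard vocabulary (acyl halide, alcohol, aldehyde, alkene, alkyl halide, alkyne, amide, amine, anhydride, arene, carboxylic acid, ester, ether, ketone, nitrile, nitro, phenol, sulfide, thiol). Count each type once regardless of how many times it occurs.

Taking each segment in turn:
  HOOC: –COOH: carbonyl C bonded to –OH and C → carboxylic acid (the –OH is not a separate alcohol).
  CH(CH2OH): pendant –CH2OH on an sp³ backbone C → alcohol.
  CH(CH2OH): pendant –CH2OH on an sp³ backbone C → alcohol.
  CH(NH2): –NH2 on an sp³ carbon with no adjacent C=O → amine.
  CH(CH2Cl): pendant –CH2X: halogen on sp³ carbon → alkyl halide.
  CH2OCH2: C–O–C with sp³ carbons on both sides and no adjacent C=O → ether.
  CH(CH=CH2): pendant –CH=CH2: C=C double bond → alkene.
  CH2NH2: –NH2 on an sp³ carbon with no adjacent C=O → amine.
Distinct types present: alcohol, alkene, alkyl halide, amine, carboxylic acid, ether.

6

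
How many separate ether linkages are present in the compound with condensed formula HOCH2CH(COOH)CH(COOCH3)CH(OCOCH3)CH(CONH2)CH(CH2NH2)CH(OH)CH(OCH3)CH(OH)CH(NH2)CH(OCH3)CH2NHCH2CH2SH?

2

Reading the structure from left to right:
  HOCH2: HO– on an sp³ carbon → alcohol.
  CH(COOH): pendant –COOH: carbonyl C bonded to C and –OH → carboxylic acid.
  CH(COOCH3): pendant –COOCH3: carbonyl C bonded to C and –OCH3 → ester.
  CH(OCOCH3): pendant –OC(=O)CH3: an acyloxy group → ester.
  CH(CONH2): pendant –CONH2: carbonyl C bonded to C and N → amide.
  CH(CH2NH2): pendant –CH2NH2: N on sp³ C, no adjacent C=O → amine.
  CH(OH): –OH on an sp³ carbon → alcohol (secondary).
  CH(OCH3): pendant –OCH3: C–O–C with sp³ C, no adjacent C=O → ether.
  CH(OH): –OH on an sp³ carbon → alcohol (secondary).
  CH(NH2): –NH2 on an sp³ carbon with no adjacent C=O → amine.
  CH(OCH3): pendant –OCH3: C–O–C with sp³ C, no adjacent C=O → ether.
  CH2NHCH2: C–N–C with sp³ carbons and no adjacent C=O → amine (secondary).
  CH2SH: –SH on an sp³ carbon → thiol.
Ether appears at: CH(OCH3), CH(OCH3) → 2.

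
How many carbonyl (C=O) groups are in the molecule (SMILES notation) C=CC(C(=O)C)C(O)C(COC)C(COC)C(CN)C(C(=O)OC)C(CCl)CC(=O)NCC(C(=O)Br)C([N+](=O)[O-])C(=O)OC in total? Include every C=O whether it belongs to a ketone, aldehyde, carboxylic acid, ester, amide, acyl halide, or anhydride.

CH(COCH3): ketone, 1 C=O (running total 1).
CH(COOCH3): ester, 1 C=O (running total 2).
CH2CONHCH2: amide, 1 C=O (running total 3).
CH(COBr): acyl halide, 1 C=O (running total 4).
COOCH3: ester, 1 C=O (running total 5).

5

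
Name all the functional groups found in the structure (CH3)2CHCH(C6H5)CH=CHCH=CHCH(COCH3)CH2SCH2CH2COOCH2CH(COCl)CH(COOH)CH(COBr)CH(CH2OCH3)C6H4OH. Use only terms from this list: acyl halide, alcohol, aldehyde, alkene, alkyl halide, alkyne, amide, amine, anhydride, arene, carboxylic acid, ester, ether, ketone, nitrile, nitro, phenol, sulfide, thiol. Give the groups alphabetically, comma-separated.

acyl halide, alkene, arene, carboxylic acid, ester, ether, ketone, phenol, sulfide

Taking each segment in turn:
  CH(C6H5): pendant –C6H5: benzene ring → arene.
  CH=CH: C=C double bond → alkene.
  CH=CH: C=C double bond → alkene.
  CH(COCH3): pendant –COCH3: carbonyl C bonded to two carbons → ketone.
  CH2SCH2: C–S–C linkage → sulfide (thioether).
  CH2COOCH2: –C(=O)–O–C with C on the carbonyl side → ester.
  CH(COCl): pendant –C(=O)X: carbonyl C bonded to C and halogen → acyl halide.
  CH(COOH): pendant –COOH: carbonyl C bonded to C and –OH → carboxylic acid.
  CH(COBr): pendant –C(=O)X: carbonyl C bonded to C and halogen → acyl halide.
  CH(CH2OCH3): pendant –CH2OCH3: C–O–C linkage → ether.
  C6H4OH: –OH attached directly to an aromatic ring → phenol (not alcohol); the ring itself is an arene.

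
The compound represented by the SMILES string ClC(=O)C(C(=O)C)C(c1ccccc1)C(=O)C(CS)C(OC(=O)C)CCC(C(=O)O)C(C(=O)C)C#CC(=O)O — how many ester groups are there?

1

Taking each segment in turn:
  ClCO: –C(=O)Cl: carbonyl C bonded to C and to a halogen → acyl halide (not alkyl halide).
  CH(COCH3): pendant –COCH3: carbonyl C bonded to two carbons → ketone.
  CH(C6H5): pendant –C6H5: benzene ring → arene.
  CO: –C(=O)– with carbon on both sides → ketone.
  CH(CH2SH): pendant –CH2SH → thiol.
  CH(OCOCH3): pendant –OC(=O)CH3: an acyloxy group → ester.
  CH(COOH): pendant –COOH: carbonyl C bonded to C and –OH → carboxylic acid.
  CH(COCH3): pendant –COCH3: carbonyl C bonded to two carbons → ketone.
  C≡C: C≡C triple bond → alkyne.
  COOH: –COOH: carbonyl C bonded to –OH and C → carboxylic acid (the –OH is not a separate alcohol).
Ester appears at: CH(OCOCH3) → 1.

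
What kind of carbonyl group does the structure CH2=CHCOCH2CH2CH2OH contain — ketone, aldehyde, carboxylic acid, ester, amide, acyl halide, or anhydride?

ketone

The carbonyl is in the CO segment: –C(=O)– with carbon on both sides → ketone.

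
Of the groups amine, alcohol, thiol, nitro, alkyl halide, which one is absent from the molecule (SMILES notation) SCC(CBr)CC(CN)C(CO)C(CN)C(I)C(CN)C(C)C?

alcohol: present (CH(CH2OH) — pendant –CH2OH on an sp³ backbone C → alcohol).
amine: present (CH(CH2NH2) — pendant –CH2NH2: N on sp³ C, no adjacent C=O → amine).
thiol: present (HSCH2 — –SH on an sp³ carbon → thiol).
alkyl halide: present (CH(CH2Br) — pendant –CH2X: halogen on sp³ carbon → alkyl halide).
nitro: no segment matches this pattern.

nitro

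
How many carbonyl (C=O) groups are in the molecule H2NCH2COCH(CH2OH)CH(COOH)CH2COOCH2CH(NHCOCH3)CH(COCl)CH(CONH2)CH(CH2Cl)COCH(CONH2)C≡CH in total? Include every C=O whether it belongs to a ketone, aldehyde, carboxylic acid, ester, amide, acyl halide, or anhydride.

8

CO: ketone, 1 C=O (running total 1).
CH(COOH): carboxylic acid, 1 C=O (running total 2).
CH2COOCH2: ester, 1 C=O (running total 3).
CH(NHCOCH3): amide, 1 C=O (running total 4).
CH(COCl): acyl halide, 1 C=O (running total 5).
CH(CONH2): amide, 1 C=O (running total 6).
CO: ketone, 1 C=O (running total 7).
CH(CONH2): amide, 1 C=O (running total 8).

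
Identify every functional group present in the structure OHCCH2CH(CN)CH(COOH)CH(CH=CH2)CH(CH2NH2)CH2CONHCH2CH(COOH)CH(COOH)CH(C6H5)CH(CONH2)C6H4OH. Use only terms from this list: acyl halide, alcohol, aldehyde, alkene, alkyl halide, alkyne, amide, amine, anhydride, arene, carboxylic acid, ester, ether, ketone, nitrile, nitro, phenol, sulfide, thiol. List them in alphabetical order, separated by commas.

terminal –CHO: carbonyl C bonded to H and C → aldehyde.
pendant –C≡N: nitrile.
pendant –COOH: carbonyl C bonded to C and –OH → carboxylic acid.
pendant –CH=CH2: C=C double bond → alkene.
pendant –CH2NH2: N on sp³ C, no adjacent C=O → amine.
–C(=O)–N– linkage → amide (the N is not an amine).
pendant –COOH: carbonyl C bonded to C and –OH → carboxylic acid.
pendant –COOH: carbonyl C bonded to C and –OH → carboxylic acid.
pendant –C6H5: benzene ring → arene.
pendant –CONH2: carbonyl C bonded to C and N → amide.
–OH attached directly to an aromatic ring → phenol (not alcohol); the ring itself is an arene.

aldehyde, alkene, amide, amine, arene, carboxylic acid, nitrile, phenol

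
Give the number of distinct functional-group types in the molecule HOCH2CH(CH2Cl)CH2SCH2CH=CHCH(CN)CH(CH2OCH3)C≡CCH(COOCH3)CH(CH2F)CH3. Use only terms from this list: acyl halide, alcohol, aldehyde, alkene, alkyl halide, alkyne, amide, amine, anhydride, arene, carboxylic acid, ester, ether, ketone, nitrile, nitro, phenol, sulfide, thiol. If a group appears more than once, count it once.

8

Taking each segment in turn:
  HOCH2: HO– on an sp³ carbon → alcohol.
  CH(CH2Cl): pendant –CH2X: halogen on sp³ carbon → alkyl halide.
  CH2SCH2: C–S–C linkage → sulfide (thioether).
  CH=CH: C=C double bond → alkene.
  CH(CN): pendant –C≡N: nitrile.
  CH(CH2OCH3): pendant –CH2OCH3: C–O–C linkage → ether.
  C≡C: C≡C triple bond → alkyne.
  CH(COOCH3): pendant –COOCH3: carbonyl C bonded to C and –OCH3 → ester.
  CH(CH2F): pendant –CH2X: halogen on sp³ carbon → alkyl halide.
Distinct types present: alcohol, alkene, alkyl halide, alkyne, ester, ether, nitrile, sulfide.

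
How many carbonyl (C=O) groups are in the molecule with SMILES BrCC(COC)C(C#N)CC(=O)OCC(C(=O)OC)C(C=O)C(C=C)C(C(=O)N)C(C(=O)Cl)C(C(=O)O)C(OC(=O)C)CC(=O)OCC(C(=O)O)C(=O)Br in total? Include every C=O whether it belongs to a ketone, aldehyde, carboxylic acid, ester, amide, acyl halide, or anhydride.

10

CH2COOCH2: ester, 1 C=O (running total 1).
CH(COOCH3): ester, 1 C=O (running total 2).
CH(CHO): aldehyde, 1 C=O (running total 3).
CH(CONH2): amide, 1 C=O (running total 4).
CH(COCl): acyl halide, 1 C=O (running total 5).
CH(COOH): carboxylic acid, 1 C=O (running total 6).
CH(OCOCH3): ester, 1 C=O (running total 7).
CH2COOCH2: ester, 1 C=O (running total 8).
CH(COOH): carboxylic acid, 1 C=O (running total 9).
COBr: acyl halide, 1 C=O (running total 10).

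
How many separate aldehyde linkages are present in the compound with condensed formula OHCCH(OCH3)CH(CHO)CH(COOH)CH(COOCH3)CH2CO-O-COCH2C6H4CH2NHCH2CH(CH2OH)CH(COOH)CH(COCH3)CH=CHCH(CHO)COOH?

3

Taking each segment in turn:
  OHC: terminal –CHO: carbonyl C bonded to H and C → aldehyde.
  CH(OCH3): pendant –OCH3: C–O–C with sp³ C, no adjacent C=O → ether.
  CH(CHO): pendant –CHO: carbonyl C bonded to C and H → aldehyde.
  CH(COOH): pendant –COOH: carbonyl C bonded to C and –OH → carboxylic acid.
  CH(COOCH3): pendant –COOCH3: carbonyl C bonded to C and –OCH3 → ester.
  CH2CO-O-COCH2: two acyl groups sharing one oxygen, –C(=O)–O–C(=O)– → anhydride.
  C6H4: para-disubstituted benzene ring → arene.
  CH2NHCH2: C–N–C with sp³ carbons and no adjacent C=O → amine (secondary).
  CH(CH2OH): pendant –CH2OH on an sp³ backbone C → alcohol.
  CH(COOH): pendant –COOH: carbonyl C bonded to C and –OH → carboxylic acid.
  CH(COCH3): pendant –COCH3: carbonyl C bonded to two carbons → ketone.
  CH=CH: C=C double bond → alkene.
  CH(CHO): pendant –CHO: carbonyl C bonded to C and H → aldehyde.
  COOH: –COOH: carbonyl C bonded to –OH and C → carboxylic acid (the –OH is not a separate alcohol).
Aldehyde appears at: OHC, CH(CHO), CH(CHO) → 3.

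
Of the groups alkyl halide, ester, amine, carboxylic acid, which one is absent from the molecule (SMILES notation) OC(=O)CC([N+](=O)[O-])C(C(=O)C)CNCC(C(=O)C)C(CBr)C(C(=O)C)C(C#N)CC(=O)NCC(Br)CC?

ester

amine: present (CH2NHCH2 — C–N–C with sp³ carbons and no adjacent C=O → amine (secondary)).
carboxylic acid: present (HOOC — –COOH: carbonyl C bonded to –OH and C → carboxylic acid (the –OH is not a separate alcohol)).
alkyl halide: present (CH(CH2Br) — pendant –CH2X: halogen on sp³ carbon → alkyl halide).
ester: no segment matches this pattern.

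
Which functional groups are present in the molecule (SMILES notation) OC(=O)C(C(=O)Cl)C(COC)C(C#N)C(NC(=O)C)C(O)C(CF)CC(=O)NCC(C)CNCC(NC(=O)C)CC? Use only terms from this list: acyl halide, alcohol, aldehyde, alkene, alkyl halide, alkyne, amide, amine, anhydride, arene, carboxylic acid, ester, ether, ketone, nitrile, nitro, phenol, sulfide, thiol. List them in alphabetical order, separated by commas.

acyl halide, alcohol, alkyl halide, amide, amine, carboxylic acid, ether, nitrile

Working along the chain:
  HOOC: –COOH: carbonyl C bonded to –OH and C → carboxylic acid (the –OH is not a separate alcohol).
  CH(COCl): pendant –C(=O)X: carbonyl C bonded to C and halogen → acyl halide.
  CH(CH2OCH3): pendant –CH2OCH3: C–O–C linkage → ether.
  CH(CN): pendant –C≡N: nitrile.
  CH(NHCOCH3): pendant –NHC(=O)CH3: N bonded to a carbonyl → amide (not amine).
  CH(OH): –OH on an sp³ carbon → alcohol (secondary).
  CH(CH2F): pendant –CH2X: halogen on sp³ carbon → alkyl halide.
  CH2CONHCH2: –C(=O)–N– linkage → amide (the N is not an amine).
  CH2NHCH2: C–N–C with sp³ carbons and no adjacent C=O → amine (secondary).
  CH(NHCOCH3): pendant –NHC(=O)CH3: N bonded to a carbonyl → amide (not amine).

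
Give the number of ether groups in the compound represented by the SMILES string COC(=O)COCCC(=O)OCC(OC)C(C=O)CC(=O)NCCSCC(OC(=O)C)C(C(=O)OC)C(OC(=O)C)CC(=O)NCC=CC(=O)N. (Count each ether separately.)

2

Taking each segment in turn:
  CH3OOC: CH3O–C(=O)–: carbonyl C bonded to C and to –OCH3 → ester (not ketone + ether).
  CH2OCH2: C–O–C with sp³ carbons on both sides and no adjacent C=O → ether.
  CH2COOCH2: –C(=O)–O–C with C on the carbonyl side → ester.
  CH(OCH3): pendant –OCH3: C–O–C with sp³ C, no adjacent C=O → ether.
  CH(CHO): pendant –CHO: carbonyl C bonded to C and H → aldehyde.
  CH2CONHCH2: –C(=O)–N– linkage → amide (the N is not an amine).
  CH2SCH2: C–S–C linkage → sulfide (thioether).
  CH(OCOCH3): pendant –OC(=O)CH3: an acyloxy group → ester.
  CH(COOCH3): pendant –COOCH3: carbonyl C bonded to C and –OCH3 → ester.
  CH(OCOCH3): pendant –OC(=O)CH3: an acyloxy group → ester.
  CH2CONHCH2: –C(=O)–N– linkage → amide (the N is not an amine).
  CH=CH: C=C double bond → alkene.
  CONH2: –C(=O)NH2: carbonyl C bonded to C and to N → amide (the N is not a separate amine).
Ether appears at: CH2OCH2, CH(OCH3) → 2.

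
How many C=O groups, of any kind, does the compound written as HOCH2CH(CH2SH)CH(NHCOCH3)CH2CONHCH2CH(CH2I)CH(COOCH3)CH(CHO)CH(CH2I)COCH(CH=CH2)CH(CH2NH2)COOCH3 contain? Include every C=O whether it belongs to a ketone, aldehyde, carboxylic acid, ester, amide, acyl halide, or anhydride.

6

CH(NHCOCH3): amide, 1 C=O (running total 1).
CH2CONHCH2: amide, 1 C=O (running total 2).
CH(COOCH3): ester, 1 C=O (running total 3).
CH(CHO): aldehyde, 1 C=O (running total 4).
CO: ketone, 1 C=O (running total 5).
COOCH3: ester, 1 C=O (running total 6).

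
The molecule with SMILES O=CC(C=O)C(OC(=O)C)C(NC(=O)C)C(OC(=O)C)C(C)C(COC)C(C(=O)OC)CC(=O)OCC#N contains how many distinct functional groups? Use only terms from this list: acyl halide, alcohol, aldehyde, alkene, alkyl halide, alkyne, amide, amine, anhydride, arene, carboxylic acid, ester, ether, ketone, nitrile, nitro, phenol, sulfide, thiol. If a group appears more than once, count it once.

5

Reading the structure from left to right:
  OHC: terminal –CHO: carbonyl C bonded to H and C → aldehyde.
  CH(CHO): pendant –CHO: carbonyl C bonded to C and H → aldehyde.
  CH(OCOCH3): pendant –OC(=O)CH3: an acyloxy group → ester.
  CH(NHCOCH3): pendant –NHC(=O)CH3: N bonded to a carbonyl → amide (not amine).
  CH(OCOCH3): pendant –OC(=O)CH3: an acyloxy group → ester.
  CH(CH2OCH3): pendant –CH2OCH3: C–O–C linkage → ether.
  CH(COOCH3): pendant –COOCH3: carbonyl C bonded to C and –OCH3 → ester.
  CH2COOCH2: –C(=O)–O–C with C on the carbonyl side → ester.
  CN: –C≡N: carbon triple-bonded to nitrogen → nitrile.
Distinct types present: aldehyde, amide, ester, ether, nitrile.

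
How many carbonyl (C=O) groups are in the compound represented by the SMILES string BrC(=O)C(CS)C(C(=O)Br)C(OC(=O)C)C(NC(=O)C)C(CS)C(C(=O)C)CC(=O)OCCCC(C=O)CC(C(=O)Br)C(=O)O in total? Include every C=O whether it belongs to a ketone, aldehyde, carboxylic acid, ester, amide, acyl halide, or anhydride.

BrCO: acyl halide, 1 C=O (running total 1).
CH(COBr): acyl halide, 1 C=O (running total 2).
CH(OCOCH3): ester, 1 C=O (running total 3).
CH(NHCOCH3): amide, 1 C=O (running total 4).
CH(COCH3): ketone, 1 C=O (running total 5).
CH2COOCH2: ester, 1 C=O (running total 6).
CH(CHO): aldehyde, 1 C=O (running total 7).
CH(COBr): acyl halide, 1 C=O (running total 8).
COOH: carboxylic acid, 1 C=O (running total 9).

9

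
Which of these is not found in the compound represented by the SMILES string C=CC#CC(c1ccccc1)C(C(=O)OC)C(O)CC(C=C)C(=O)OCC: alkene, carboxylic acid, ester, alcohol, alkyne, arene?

alkene: present (CH2=CH — C=C double bond → alkene).
ester: present (CH(COOCH3) — pendant –COOCH3: carbonyl C bonded to C and –OCH3 → ester).
arene: present (CH(C6H5) — pendant –C6H5: benzene ring → arene).
alcohol: present (CH(OH) — –OH on an sp³ carbon → alcohol (secondary)).
alkyne: present (C≡C — C≡C triple bond → alkyne).
carboxylic acid: absent. In each of CH(COOCH3) and COOCH2CH3, the acyl oxygen is bonded to carbon (–O–C), not to H, so this is an ester.

carboxylic acid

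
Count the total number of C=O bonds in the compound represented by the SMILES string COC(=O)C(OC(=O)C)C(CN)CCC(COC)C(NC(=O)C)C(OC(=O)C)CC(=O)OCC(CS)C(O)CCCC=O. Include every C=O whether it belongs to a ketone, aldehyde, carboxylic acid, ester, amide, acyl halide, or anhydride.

CH3OOC: ester, 1 C=O (running total 1).
CH(OCOCH3): ester, 1 C=O (running total 2).
CH(NHCOCH3): amide, 1 C=O (running total 3).
CH(OCOCH3): ester, 1 C=O (running total 4).
CH2COOCH2: ester, 1 C=O (running total 5).
CHO: aldehyde, 1 C=O (running total 6).

6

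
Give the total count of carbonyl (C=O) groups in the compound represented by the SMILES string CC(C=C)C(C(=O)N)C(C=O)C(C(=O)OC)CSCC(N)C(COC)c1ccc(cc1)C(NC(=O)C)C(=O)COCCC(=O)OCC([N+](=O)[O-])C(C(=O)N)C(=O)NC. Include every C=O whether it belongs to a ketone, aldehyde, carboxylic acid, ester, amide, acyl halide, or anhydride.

CH(CONH2): amide, 1 C=O (running total 1).
CH(CHO): aldehyde, 1 C=O (running total 2).
CH(COOCH3): ester, 1 C=O (running total 3).
CH(NHCOCH3): amide, 1 C=O (running total 4).
CO: ketone, 1 C=O (running total 5).
CH2COOCH2: ester, 1 C=O (running total 6).
CH(CONH2): amide, 1 C=O (running total 7).
CONHCH3: amide, 1 C=O (running total 8).

8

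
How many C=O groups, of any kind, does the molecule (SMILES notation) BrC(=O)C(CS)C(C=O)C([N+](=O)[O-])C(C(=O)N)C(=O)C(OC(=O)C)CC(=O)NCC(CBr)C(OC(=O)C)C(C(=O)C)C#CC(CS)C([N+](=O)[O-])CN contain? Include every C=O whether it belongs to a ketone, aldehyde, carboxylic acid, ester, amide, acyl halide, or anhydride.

BrCO: acyl halide, 1 C=O (running total 1).
CH(CHO): aldehyde, 1 C=O (running total 2).
CH(CONH2): amide, 1 C=O (running total 3).
CO: ketone, 1 C=O (running total 4).
CH(OCOCH3): ester, 1 C=O (running total 5).
CH2CONHCH2: amide, 1 C=O (running total 6).
CH(OCOCH3): ester, 1 C=O (running total 7).
CH(COCH3): ketone, 1 C=O (running total 8).

8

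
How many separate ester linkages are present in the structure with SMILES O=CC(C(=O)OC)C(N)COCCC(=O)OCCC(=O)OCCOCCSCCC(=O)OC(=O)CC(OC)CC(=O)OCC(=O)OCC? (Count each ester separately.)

5

Working along the chain:
  OHC: terminal –CHO: carbonyl C bonded to H and C → aldehyde.
  CH(COOCH3): pendant –COOCH3: carbonyl C bonded to C and –OCH3 → ester.
  CH(NH2): –NH2 on an sp³ carbon with no adjacent C=O → amine.
  CH2OCH2: C–O–C with sp³ carbons on both sides and no adjacent C=O → ether.
  CH2COOCH2: –C(=O)–O–C with C on the carbonyl side → ester.
  CH2COOCH2: –C(=O)–O–C with C on the carbonyl side → ester.
  CH2OCH2: C–O–C with sp³ carbons on both sides and no adjacent C=O → ether.
  CH2SCH2: C–S–C linkage → sulfide (thioether).
  CH2CO-O-COCH2: two acyl groups sharing one oxygen, –C(=O)–O–C(=O)– → anhydride.
  CH(OCH3): pendant –OCH3: C–O–C with sp³ C, no adjacent C=O → ether.
  CH2COOCH2: –C(=O)–O–C with C on the carbonyl side → ester.
  COOCH2CH3: –C(=O)OCH2CH3: carbonyl C bonded to C and to –OEt → ester.
Ester appears at: CH(COOCH3), CH2COOCH2, CH2COOCH2, CH2COOCH2, COOCH2CH3 → 5.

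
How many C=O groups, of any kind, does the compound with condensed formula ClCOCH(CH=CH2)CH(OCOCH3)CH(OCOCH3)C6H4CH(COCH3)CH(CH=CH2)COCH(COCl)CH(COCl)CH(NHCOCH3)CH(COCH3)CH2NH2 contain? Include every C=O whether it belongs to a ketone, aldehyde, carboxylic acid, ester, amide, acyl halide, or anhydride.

ClCO: acyl halide, 1 C=O (running total 1).
CH(OCOCH3): ester, 1 C=O (running total 2).
CH(OCOCH3): ester, 1 C=O (running total 3).
CH(COCH3): ketone, 1 C=O (running total 4).
CO: ketone, 1 C=O (running total 5).
CH(COCl): acyl halide, 1 C=O (running total 6).
CH(COCl): acyl halide, 1 C=O (running total 7).
CH(NHCOCH3): amide, 1 C=O (running total 8).
CH(COCH3): ketone, 1 C=O (running total 9).

9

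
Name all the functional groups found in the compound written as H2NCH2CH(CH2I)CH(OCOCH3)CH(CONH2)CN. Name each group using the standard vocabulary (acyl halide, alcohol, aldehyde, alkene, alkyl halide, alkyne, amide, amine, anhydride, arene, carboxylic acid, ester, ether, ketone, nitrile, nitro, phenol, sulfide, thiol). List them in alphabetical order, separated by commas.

alkyl halide, amide, amine, ester, nitrile

–NH2 on an sp³ carbon with no adjacent C=O → amine.
pendant –CH2X: halogen on sp³ carbon → alkyl halide.
pendant –OC(=O)CH3: an acyloxy group → ester.
pendant –CONH2: carbonyl C bonded to C and N → amide.
–C≡N: carbon triple-bonded to nitrogen → nitrile.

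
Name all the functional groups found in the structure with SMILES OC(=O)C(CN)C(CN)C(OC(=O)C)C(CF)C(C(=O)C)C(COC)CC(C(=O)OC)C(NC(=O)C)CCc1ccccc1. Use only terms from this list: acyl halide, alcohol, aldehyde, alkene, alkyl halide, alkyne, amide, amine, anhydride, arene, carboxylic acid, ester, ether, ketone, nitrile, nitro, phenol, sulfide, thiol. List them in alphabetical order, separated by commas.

–COOH: carbonyl C bonded to –OH and C → carboxylic acid (the –OH is not a separate alcohol).
pendant –CH2NH2: N on sp³ C, no adjacent C=O → amine.
pendant –CH2NH2: N on sp³ C, no adjacent C=O → amine.
pendant –OC(=O)CH3: an acyloxy group → ester.
pendant –CH2X: halogen on sp³ carbon → alkyl halide.
pendant –COCH3: carbonyl C bonded to two carbons → ketone.
pendant –CH2OCH3: C–O–C linkage → ether.
pendant –COOCH3: carbonyl C bonded to C and –OCH3 → ester.
pendant –NHC(=O)CH3: N bonded to a carbonyl → amide (not amine).
–C6H5 phenyl ring → arene.

alkyl halide, amide, amine, arene, carboxylic acid, ester, ether, ketone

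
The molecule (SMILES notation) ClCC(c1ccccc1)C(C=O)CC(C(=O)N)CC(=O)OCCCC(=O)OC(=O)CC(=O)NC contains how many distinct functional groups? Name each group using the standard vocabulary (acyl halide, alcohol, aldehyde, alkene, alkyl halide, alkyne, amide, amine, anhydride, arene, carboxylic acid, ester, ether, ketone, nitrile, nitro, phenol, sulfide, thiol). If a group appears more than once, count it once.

6

Reading the structure from left to right:
  ClCH2: halogen on an sp³ carbon → alkyl halide.
  CH(C6H5): pendant –C6H5: benzene ring → arene.
  CH(CHO): pendant –CHO: carbonyl C bonded to C and H → aldehyde.
  CH(CONH2): pendant –CONH2: carbonyl C bonded to C and N → amide.
  CH2COOCH2: –C(=O)–O–C with C on the carbonyl side → ester.
  CH2CO-O-COCH2: two acyl groups sharing one oxygen, –C(=O)–O–C(=O)– → anhydride.
  CONHCH3: –C(=O)NHCH3: carbonyl C bonded to C and to N → amide (the N is not an amine).
Distinct types present: aldehyde, alkyl halide, amide, anhydride, arene, ester.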